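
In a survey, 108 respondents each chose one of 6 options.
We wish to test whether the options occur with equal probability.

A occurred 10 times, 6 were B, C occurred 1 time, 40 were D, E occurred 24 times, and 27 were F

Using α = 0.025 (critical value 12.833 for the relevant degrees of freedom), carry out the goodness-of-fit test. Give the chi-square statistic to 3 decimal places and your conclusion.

61.000; reject

Under H₀ each category has probability 1/6, so each expected count is 108/6 = 18.
χ² = (10−18)²/18 + (6−18)²/18 + (1−18)²/18 + (40−18)²/18 + (24−18)²/18 + (27−18)²/18
   = 3.5556 + 8.0000 + 16.0556 + 26.8889 + 2.0000 + 4.5000
Sum = 61.000
df = 5. Since 61.000 > 12.833, we reject H₀.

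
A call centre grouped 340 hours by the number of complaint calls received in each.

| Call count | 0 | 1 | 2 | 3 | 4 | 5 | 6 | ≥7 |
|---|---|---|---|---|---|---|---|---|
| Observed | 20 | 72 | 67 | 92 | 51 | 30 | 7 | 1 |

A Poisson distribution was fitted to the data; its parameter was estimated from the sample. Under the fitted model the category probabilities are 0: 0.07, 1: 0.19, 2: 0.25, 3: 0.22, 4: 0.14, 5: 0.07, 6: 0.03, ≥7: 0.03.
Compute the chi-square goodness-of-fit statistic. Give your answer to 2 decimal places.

Expected counts E_i = n·p_i: 340×0.07 = 23.8, 340×0.19 = 64.6, 340×0.25 = 85, 340×0.22 = 74.8, 340×0.14 = 47.6, 340×0.07 = 23.8, 340×0.03 = 10.2, 340×0.03 = 10.2.
cat         O        E   (O−E)²/E
0          20     23.8      0.607
1          72     64.6      0.848
2          67       85      3.812
3          92     74.8      3.955
4          51     47.6      0.243
5          30     23.8      1.615
6           7     10.2      1.004
≥7          1     10.2      8.298
Sum = 20.38

20.38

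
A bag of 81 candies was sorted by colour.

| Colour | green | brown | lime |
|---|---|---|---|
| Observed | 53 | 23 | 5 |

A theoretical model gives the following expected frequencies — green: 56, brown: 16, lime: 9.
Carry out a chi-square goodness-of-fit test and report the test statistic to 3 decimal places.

5.001

χ² = (53−56)²/56 + (23−16)²/16 + (5−9)²/9
   = 0.1607 + 3.0625 + 1.7778
Sum = 5.001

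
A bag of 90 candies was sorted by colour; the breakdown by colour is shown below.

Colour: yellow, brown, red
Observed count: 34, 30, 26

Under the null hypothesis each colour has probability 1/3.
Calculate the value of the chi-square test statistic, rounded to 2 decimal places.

Expected count for each of the 3 categories: 90/3 = 30.
χ² = (34−30)²/30 + (30−30)²/30 + (26−30)²/30
   = 0.533 + 0.000 + 0.533
Sum = 1.07

1.07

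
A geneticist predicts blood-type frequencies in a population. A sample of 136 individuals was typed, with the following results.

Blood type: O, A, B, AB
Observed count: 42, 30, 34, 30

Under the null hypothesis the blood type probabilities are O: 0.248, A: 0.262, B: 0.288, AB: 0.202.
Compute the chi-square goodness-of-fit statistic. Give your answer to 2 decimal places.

3.83

Expected counts E_i = n·p_i: 136×0.248 = 33.728, 136×0.262 = 35.632, 136×0.288 = 39.168, 136×0.202 = 27.472.
cat         O        E   (O−E)²/E
O          42   33.728      2.029
A          30   35.632      0.890
B          34   39.168      0.682
AB         30   27.472      0.233
Sum = 3.83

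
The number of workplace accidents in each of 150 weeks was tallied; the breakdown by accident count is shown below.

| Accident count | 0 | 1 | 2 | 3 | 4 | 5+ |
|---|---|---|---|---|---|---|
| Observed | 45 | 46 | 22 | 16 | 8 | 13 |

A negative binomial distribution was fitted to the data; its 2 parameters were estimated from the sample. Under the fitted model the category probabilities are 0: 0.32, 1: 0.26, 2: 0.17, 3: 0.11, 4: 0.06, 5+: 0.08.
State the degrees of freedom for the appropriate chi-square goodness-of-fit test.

There are k = 6 categories and 2 parameters estimated from the data, so df = 6 − 1 − 2 = 3.

3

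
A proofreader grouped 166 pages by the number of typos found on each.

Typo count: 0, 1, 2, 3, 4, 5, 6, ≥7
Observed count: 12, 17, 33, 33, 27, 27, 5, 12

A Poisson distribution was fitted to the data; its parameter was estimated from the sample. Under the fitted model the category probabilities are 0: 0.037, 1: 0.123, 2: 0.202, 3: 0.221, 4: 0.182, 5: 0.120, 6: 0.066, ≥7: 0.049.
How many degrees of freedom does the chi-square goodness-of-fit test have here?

6

There are k = 8 categories and 1 parameter estimated from the data, so df = 8 − 1 − 1 = 6.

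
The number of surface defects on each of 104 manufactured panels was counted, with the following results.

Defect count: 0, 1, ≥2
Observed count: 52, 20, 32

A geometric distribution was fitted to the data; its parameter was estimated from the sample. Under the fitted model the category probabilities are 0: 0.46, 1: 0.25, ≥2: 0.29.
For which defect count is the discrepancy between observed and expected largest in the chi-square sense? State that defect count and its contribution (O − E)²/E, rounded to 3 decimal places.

1, 1.385

Expected counts E_i = n·p_i: 104×0.46 = 47.84, 104×0.25 = 26, 104×0.29 = 30.16.
cat         O        E   (O−E)²/E
0          52    47.84     0.3617
1          20       26     1.3846
≥2         32    30.16     0.1123
The largest term is for 1: 1.385.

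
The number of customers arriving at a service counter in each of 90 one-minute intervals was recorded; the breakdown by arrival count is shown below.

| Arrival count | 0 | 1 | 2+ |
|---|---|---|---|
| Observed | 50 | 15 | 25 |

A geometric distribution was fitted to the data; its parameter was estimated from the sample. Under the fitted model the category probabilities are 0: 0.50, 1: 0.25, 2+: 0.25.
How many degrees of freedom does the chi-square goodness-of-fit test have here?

1

There are k = 3 categories and 1 parameter estimated from the data, so df = 3 − 1 − 1 = 1.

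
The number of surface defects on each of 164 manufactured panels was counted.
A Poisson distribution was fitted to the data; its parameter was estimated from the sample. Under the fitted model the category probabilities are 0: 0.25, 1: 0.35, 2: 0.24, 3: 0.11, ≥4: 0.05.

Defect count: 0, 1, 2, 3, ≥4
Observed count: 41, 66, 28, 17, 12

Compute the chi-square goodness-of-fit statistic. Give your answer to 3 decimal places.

6.388

Expected counts E_i = n·p_i: 164×0.25 = 41, 164×0.35 = 57.4, 164×0.24 = 39.36, 164×0.11 = 18.04, 164×0.05 = 8.2.
cat         O        E   (O−E)²/E
0          41       41     0.0000
1          66     57.4     1.2885
2          28    39.36     3.2787
3          17    18.04     0.0600
≥4         12      8.2     1.7610
Sum = 6.388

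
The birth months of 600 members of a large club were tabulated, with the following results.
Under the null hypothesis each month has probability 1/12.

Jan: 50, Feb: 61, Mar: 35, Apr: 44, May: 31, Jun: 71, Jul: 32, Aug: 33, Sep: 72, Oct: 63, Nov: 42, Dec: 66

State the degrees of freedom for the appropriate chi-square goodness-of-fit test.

11

There are k = 12 categories and no parameters were estimated from the data, so df = 12 − 1 = 11.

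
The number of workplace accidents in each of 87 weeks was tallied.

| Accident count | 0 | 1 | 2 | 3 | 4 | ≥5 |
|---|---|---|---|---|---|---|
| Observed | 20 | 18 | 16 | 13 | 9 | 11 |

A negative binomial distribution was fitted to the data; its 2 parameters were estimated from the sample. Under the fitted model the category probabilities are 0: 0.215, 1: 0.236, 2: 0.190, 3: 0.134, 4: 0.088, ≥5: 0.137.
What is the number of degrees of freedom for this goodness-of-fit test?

3

There are k = 6 categories and 2 parameters estimated from the data, so df = 6 − 1 − 2 = 3.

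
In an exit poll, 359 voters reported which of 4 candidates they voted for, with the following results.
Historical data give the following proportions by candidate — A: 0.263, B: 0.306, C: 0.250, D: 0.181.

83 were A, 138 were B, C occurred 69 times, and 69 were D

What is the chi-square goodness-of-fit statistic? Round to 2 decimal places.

13.64

Expected counts E_i = n·p_i: 359×0.263 = 94.417, 359×0.306 = 109.854, 359×0.250 = 89.75, 359×0.181 = 64.979.
cat         O        E   (O−E)²/E
A          83   94.417      1.381
B         138  109.854      7.211
C          69    89.75      4.797
D          69   64.979      0.249
Sum = 13.64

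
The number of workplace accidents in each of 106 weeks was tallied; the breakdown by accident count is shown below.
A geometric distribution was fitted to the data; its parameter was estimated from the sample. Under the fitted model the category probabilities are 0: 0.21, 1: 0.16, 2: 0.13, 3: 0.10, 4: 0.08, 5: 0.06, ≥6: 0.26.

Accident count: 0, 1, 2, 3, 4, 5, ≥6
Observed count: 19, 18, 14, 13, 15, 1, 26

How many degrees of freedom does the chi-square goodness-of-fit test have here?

There are k = 7 categories and 1 parameter estimated from the data, so df = 7 − 1 − 1 = 5.

5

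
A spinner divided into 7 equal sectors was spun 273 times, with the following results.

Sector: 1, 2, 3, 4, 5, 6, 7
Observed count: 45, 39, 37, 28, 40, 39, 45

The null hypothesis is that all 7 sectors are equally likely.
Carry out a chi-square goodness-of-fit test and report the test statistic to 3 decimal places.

5.077

Under H₀ each category has probability 1/7, so each expected count is 273/7 = 39.
cat         O        E   (O−E)²/E
1          45       39     0.9231
2          39       39     0.0000
3          37       39     0.1026
4          28       39     3.1026
5          40       39     0.0256
6          39       39     0.0000
7          45       39     0.9231
Sum = 5.077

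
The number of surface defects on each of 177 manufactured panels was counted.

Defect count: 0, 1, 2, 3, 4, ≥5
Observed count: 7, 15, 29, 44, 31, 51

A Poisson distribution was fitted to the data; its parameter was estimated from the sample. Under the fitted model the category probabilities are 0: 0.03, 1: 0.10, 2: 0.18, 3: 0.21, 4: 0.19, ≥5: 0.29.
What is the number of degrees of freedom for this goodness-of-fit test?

4

There are k = 6 categories and 1 parameter estimated from the data, so df = 6 − 1 − 1 = 4.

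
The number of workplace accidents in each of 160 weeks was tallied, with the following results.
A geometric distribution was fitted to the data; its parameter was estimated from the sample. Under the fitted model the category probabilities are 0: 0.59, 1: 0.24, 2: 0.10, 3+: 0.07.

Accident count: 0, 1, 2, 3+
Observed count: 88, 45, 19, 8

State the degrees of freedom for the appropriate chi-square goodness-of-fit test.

2

There are k = 4 categories and 1 parameter estimated from the data, so df = 4 − 1 − 1 = 2.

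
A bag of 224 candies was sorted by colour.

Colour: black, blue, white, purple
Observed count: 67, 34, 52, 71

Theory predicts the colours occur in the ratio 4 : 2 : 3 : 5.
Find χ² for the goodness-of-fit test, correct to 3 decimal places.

1.611

Ratio total = 14. Expected counts: 224×4/14 = 64, 224×2/14 = 32, 224×3/14 = 48, 224×5/14 = 80.
χ² = (67−64)²/64 + (34−32)²/32 + (52−48)²/48 + (71−80)²/80
   = 0.1406 + 0.1250 + 0.3333 + 1.0125
Sum = 1.611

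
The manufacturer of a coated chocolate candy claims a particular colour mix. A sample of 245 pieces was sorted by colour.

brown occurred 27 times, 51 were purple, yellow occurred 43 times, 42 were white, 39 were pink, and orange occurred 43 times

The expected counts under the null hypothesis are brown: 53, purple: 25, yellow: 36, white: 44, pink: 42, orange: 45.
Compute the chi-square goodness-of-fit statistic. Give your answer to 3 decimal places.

χ² = (27−53)²/53 + (51−25)²/25 + (43−36)²/36 + (42−44)²/44 + (39−42)²/42 + (43−45)²/45
   = 12.7547 + 27.0400 + 1.3611 + 0.0909 + 0.2143 + 0.0889
Sum = 41.550

41.550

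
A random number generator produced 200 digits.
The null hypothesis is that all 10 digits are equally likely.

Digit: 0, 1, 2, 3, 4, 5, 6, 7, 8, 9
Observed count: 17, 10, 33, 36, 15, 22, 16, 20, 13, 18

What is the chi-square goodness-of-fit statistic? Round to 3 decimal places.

31.600

Under H₀ each category has probability 1/10, so each expected count is 200/10 = 20.
cat         O        E   (O−E)²/E
0          17       20     0.4500
1          10       20     5.0000
2          33       20     8.4500
3          36       20    12.8000
4          15       20     1.2500
5          22       20     0.2000
6          16       20     0.8000
7          20       20     0.0000
8          13       20     2.4500
9          18       20     0.2000
Sum = 31.600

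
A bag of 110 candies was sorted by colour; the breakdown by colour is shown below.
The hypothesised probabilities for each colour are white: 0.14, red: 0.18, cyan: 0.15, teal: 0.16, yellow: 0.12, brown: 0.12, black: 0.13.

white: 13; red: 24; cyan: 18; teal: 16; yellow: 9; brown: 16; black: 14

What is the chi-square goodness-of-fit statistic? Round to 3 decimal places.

Expected counts E_i = n·p_i: 110×0.14 = 15.4, 110×0.18 = 19.8, 110×0.15 = 16.5, 110×0.16 = 17.6, 110×0.12 = 13.2, 110×0.12 = 13.2, 110×0.13 = 14.3.
χ² = (13−15.4)²/15.4 + (24−19.8)²/19.8 + (18−16.5)²/16.5 + (16−17.6)²/17.6 + (9−13.2)²/13.2 + (16−13.2)²/13.2 + (14−14.3)²/14.3
   = 0.3740 + 0.8909 + 0.1364 + 0.1455 + 1.3364 + 0.5939 + 0.0063
Sum = 3.483

3.483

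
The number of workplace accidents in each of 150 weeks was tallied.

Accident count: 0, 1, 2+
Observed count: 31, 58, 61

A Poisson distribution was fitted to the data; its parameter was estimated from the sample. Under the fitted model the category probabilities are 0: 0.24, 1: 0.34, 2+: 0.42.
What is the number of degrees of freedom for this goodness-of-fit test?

There are k = 3 categories and 1 parameter estimated from the data, so df = 3 − 1 − 1 = 1.

1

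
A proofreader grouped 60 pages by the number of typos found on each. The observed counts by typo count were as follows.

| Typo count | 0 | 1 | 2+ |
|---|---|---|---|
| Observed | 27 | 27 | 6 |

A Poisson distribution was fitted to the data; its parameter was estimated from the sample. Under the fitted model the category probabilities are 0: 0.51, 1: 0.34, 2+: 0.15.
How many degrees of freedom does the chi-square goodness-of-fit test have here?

1

There are k = 3 categories and 1 parameter estimated from the data, so df = 3 − 1 − 1 = 1.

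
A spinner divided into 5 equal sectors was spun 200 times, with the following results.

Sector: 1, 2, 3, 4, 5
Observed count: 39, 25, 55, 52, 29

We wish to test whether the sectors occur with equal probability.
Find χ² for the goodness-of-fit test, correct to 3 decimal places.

17.900

Under H₀ each category has probability 1/5, so each expected count is 200/5 = 40.
1: (39 − 40)²/40 = 1/40 = 0.0250
2: (25 − 40)²/40 = 225/40 = 5.6250
3: (55 − 40)²/40 = 225/40 = 5.6250
4: (52 − 40)²/40 = 144/40 = 3.6000
5: (29 − 40)²/40 = 121/40 = 3.0250
Sum = 17.900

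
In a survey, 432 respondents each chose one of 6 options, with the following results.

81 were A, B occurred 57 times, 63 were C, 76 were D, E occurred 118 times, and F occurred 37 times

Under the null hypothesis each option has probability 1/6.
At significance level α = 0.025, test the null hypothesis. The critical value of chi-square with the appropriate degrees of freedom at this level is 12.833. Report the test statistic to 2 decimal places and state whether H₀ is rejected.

52.00; reject

Expected count for each of the 6 categories: 432/6 = 72.
cat         O        E   (O−E)²/E
A          81       72      1.125
B          57       72      3.125
C          63       72      1.125
D          76       72      0.222
E         118       72     29.389
F          37       72     17.014
Sum = 52.00
df = 5. Since 52.00 > 12.833, we reject H₀.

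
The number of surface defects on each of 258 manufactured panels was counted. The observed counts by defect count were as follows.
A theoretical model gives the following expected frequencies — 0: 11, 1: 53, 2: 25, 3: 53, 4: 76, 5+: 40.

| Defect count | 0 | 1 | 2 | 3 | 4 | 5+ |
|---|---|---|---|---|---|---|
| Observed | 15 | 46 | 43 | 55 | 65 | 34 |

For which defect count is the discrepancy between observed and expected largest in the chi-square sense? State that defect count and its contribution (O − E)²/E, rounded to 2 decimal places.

cat         O        E   (O−E)²/E
0          15       11      1.455
1          46       53      0.925
2          43       25     12.960
3          55       53      0.075
4          65       76      1.592
5+         34       40      0.900
The largest term is for 2: 12.96.

2, 12.96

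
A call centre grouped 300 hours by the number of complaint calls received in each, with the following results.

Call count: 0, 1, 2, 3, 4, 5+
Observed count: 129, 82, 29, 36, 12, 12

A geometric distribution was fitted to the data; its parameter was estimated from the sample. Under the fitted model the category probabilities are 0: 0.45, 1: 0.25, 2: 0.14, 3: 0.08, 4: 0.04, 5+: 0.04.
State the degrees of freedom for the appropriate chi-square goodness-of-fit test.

There are k = 6 categories and 1 parameter estimated from the data, so df = 6 − 1 − 1 = 4.

4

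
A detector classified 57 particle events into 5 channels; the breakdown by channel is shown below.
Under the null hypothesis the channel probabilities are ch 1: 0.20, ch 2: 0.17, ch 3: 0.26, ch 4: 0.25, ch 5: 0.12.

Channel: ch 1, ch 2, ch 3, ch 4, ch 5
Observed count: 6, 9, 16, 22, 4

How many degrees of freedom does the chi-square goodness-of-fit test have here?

4

There are k = 5 categories and no parameters were estimated from the data, so df = 5 − 1 = 4.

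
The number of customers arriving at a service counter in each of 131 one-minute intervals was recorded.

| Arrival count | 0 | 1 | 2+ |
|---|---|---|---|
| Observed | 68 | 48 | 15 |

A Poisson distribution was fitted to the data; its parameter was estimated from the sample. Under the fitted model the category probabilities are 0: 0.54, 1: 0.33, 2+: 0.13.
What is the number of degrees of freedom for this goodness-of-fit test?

There are k = 3 categories and 1 parameter estimated from the data, so df = 3 − 1 − 1 = 1.

1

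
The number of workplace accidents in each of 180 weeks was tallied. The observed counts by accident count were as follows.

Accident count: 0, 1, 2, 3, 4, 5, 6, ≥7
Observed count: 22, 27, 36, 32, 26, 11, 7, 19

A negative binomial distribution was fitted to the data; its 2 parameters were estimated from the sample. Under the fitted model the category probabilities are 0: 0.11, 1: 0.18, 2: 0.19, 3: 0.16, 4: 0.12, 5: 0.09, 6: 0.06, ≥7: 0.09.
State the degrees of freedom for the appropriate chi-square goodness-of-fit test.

There are k = 8 categories and 2 parameters estimated from the data, so df = 8 − 1 − 2 = 5.

5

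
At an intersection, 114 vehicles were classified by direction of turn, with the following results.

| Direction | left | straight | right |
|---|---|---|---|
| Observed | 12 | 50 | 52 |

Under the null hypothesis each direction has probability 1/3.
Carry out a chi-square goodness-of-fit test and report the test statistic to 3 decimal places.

26.737

Expected count for each of the 3 categories: 114/3 = 38.
cat           O        E   (O−E)²/E
left         12       38    17.7895
straight     50       38     3.7895
right        52       38     5.1579
Sum = 26.737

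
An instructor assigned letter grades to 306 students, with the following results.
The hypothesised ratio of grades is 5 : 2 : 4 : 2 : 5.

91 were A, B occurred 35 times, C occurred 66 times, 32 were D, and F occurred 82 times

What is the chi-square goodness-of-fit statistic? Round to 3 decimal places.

Ratio total = 18. Expected counts: 306×5/18 = 85, 306×2/18 = 34, 306×4/18 = 68, 306×2/18 = 34, 306×5/18 = 85.
A: (91 − 85)²/85 = 36/85 = 0.4235
B: (35 − 34)²/34 = 1/34 = 0.0294
C: (66 − 68)²/68 = 4/68 = 0.0588
D: (32 − 34)²/34 = 4/34 = 0.1176
F: (82 − 85)²/85 = 9/85 = 0.1059
Sum = 0.735

0.735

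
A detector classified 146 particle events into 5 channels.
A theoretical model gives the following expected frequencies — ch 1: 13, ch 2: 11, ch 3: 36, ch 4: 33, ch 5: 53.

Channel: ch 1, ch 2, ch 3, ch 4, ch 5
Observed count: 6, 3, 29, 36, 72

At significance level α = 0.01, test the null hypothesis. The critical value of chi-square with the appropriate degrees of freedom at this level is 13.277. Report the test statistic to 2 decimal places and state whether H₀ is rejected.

18.03; reject

cat         O        E   (O−E)²/E
ch 1        6       13      3.769
ch 2        3       11      5.818
ch 3       29       36      1.361
ch 4       36       33      0.273
ch 5       72       53      6.811
Sum = 18.03
df = 4. Since 18.03 > 13.277, we reject H₀.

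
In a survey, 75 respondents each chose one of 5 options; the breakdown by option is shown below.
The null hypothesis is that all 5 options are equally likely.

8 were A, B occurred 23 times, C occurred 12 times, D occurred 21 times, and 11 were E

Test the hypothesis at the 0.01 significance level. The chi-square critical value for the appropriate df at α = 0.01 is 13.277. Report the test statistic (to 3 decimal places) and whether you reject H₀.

11.600; do not reject

Expected count for each of the 5 categories: 75/5 = 15.
cat         O        E   (O−E)²/E
A           8       15     3.2667
B          23       15     4.2667
C          12       15     0.6000
D          21       15     2.4000
E          11       15     1.0667
Sum = 11.600
df = 4. Since 11.600 < 13.277, we do not reject H₀.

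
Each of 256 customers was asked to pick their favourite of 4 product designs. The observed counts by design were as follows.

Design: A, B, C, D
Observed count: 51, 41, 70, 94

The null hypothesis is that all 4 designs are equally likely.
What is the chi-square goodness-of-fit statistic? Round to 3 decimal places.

Under H₀ each category has probability 1/4, so each expected count is 256/4 = 64.
cat         O        E   (O−E)²/E
A          51       64     2.6406
B          41       64     8.2656
C          70       64     0.5625
D          94       64    14.0625
Sum = 25.531

25.531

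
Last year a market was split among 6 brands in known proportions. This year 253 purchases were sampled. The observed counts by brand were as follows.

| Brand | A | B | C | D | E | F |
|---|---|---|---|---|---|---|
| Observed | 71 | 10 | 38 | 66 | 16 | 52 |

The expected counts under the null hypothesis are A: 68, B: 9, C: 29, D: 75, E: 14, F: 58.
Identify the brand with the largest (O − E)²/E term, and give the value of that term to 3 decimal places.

C, 2.793

χ² = (71−68)²/68 + (10−9)²/9 + (38−29)²/29 + (66−75)²/75 + (16−14)²/14 + (52−58)²/58
   = 0.1324 + 0.1111 + 2.7931 + 1.0800 + 0.2857 + 0.6207
The largest term is for C: 2.793.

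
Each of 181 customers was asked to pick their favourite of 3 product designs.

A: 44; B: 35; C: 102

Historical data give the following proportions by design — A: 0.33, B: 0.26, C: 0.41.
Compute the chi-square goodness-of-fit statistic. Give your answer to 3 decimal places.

Expected counts E_i = n·p_i: 181×0.33 = 59.73, 181×0.26 = 47.06, 181×0.41 = 74.21.
cat         O        E   (O−E)²/E
A          44    59.73     4.1425
B          35    47.06     3.0906
C         102    74.21    10.4067
Sum = 17.640

17.640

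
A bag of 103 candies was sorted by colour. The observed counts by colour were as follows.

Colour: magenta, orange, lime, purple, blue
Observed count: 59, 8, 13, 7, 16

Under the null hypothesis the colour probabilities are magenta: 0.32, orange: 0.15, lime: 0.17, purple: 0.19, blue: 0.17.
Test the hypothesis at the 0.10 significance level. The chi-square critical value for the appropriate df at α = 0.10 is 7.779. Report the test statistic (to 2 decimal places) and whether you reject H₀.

33.53; reject

Expected counts E_i = n·p_i: 103×0.32 = 32.96, 103×0.15 = 15.45, 103×0.17 = 17.51, 103×0.19 = 19.57, 103×0.17 = 17.51.
χ² = (59−32.96)²/32.96 + (8−15.45)²/15.45 + (13−17.51)²/17.51 + (7−19.57)²/19.57 + (16−17.51)²/17.51
   = 20.573 + 3.592 + 1.162 + 8.074 + 0.130
Sum = 33.53
df = 4. Since 33.53 > 7.779, we reject H₀.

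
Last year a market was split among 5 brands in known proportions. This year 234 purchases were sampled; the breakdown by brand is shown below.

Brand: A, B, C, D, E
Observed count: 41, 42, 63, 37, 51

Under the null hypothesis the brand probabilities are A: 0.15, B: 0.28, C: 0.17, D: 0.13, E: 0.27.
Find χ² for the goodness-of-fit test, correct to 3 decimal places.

26.760

Expected counts E_i = n·p_i: 234×0.15 = 35.1, 234×0.28 = 65.52, 234×0.17 = 39.78, 234×0.13 = 30.42, 234×0.27 = 63.18.
χ² = (41−35.1)²/35.1 + (42−65.52)²/65.52 + (63−39.78)²/39.78 + (37−30.42)²/30.42 + (51−63.18)²/63.18
   = 0.9917 + 8.4431 + 13.5538 + 1.4233 + 2.3481
Sum = 26.760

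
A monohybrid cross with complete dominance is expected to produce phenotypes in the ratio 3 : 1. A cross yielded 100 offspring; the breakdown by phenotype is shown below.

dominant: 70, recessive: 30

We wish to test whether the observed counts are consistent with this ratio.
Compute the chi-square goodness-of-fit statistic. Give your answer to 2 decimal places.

Ratio total = 4. Expected counts: 100×3/4 = 75, 100×1/4 = 25.
dominant: (70 − 75)²/75 = 25/75 = 0.333
recessive: (30 − 25)²/25 = 25/25 = 1.000
Sum = 1.33

1.33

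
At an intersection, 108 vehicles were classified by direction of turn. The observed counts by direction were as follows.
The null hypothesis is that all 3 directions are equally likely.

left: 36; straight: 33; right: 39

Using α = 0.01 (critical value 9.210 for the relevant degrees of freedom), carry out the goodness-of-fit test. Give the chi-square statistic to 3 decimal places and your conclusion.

0.500; do not reject

Expected count for each of the 3 categories: 108/3 = 36.
cat           O        E   (O−E)²/E
left         36       36     0.0000
straight     33       36     0.2500
right        39       36     0.2500
Sum = 0.500
df = 2. Since 0.500 < 9.210, we do not reject H₀.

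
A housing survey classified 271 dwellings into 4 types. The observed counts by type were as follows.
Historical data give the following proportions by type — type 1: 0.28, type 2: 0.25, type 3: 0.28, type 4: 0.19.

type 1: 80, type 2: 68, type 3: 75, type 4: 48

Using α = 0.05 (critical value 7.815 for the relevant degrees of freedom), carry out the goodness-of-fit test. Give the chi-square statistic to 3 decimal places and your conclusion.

0.471; do not reject

Expected counts E_i = n·p_i: 271×0.28 = 75.88, 271×0.25 = 67.75, 271×0.28 = 75.88, 271×0.19 = 51.49.
cat         O        E   (O−E)²/E
type 1     80    75.88     0.2237
type 2     68    67.75     0.0009
type 3     75    75.88     0.0102
type 4     48    51.49     0.2366
Sum = 0.471
df = 3. Since 0.471 < 7.815, we do not reject H₀.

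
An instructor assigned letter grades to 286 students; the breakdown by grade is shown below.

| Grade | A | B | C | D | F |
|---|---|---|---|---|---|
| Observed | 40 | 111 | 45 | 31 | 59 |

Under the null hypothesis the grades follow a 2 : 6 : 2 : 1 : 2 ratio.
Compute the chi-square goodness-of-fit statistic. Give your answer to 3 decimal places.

Ratio total = 13. Expected counts: 286×2/13 = 44, 286×6/13 = 132, 286×2/13 = 44, 286×1/13 = 22, 286×2/13 = 44.
A: (40 − 44)²/44 = 16/44 = 0.3636
B: (111 − 132)²/132 = 441/132 = 3.3409
C: (45 − 44)²/44 = 1/44 = 0.0227
D: (31 − 22)²/22 = 81/22 = 3.6818
F: (59 − 44)²/44 = 225/44 = 5.1136
Sum = 12.523

12.523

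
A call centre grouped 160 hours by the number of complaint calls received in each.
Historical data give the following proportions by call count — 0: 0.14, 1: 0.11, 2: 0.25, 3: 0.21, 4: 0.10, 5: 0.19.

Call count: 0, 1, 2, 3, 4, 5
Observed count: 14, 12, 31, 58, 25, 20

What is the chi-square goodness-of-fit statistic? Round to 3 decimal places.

33.296

Expected counts E_i = n·p_i: 160×0.14 = 22.4, 160×0.11 = 17.6, 160×0.25 = 40, 160×0.21 = 33.6, 160×0.10 = 16, 160×0.19 = 30.4.
cat         O        E   (O−E)²/E
0          14     22.4     3.1500
1          12     17.6     1.7818
2          31       40     2.0250
3          58     33.6    17.7190
4          25       16     5.0625
5          20     30.4     3.5579
Sum = 33.296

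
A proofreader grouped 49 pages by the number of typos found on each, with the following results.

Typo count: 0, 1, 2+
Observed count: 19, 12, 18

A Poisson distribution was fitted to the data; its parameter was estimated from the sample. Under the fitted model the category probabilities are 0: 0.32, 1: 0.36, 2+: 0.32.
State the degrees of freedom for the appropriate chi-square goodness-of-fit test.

There are k = 3 categories and 1 parameter estimated from the data, so df = 3 − 1 − 1 = 1.

1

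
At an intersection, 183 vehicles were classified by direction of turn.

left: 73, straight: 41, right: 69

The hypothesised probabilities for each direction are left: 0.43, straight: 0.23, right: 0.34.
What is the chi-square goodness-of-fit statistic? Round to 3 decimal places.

Expected counts E_i = n·p_i: 183×0.43 = 78.69, 183×0.23 = 42.09, 183×0.34 = 62.22.
χ² = (73−78.69)²/78.69 + (41−42.09)²/42.09 + (69−62.22)²/62.22
   = 0.4114 + 0.0282 + 0.7388
Sum = 1.178

1.178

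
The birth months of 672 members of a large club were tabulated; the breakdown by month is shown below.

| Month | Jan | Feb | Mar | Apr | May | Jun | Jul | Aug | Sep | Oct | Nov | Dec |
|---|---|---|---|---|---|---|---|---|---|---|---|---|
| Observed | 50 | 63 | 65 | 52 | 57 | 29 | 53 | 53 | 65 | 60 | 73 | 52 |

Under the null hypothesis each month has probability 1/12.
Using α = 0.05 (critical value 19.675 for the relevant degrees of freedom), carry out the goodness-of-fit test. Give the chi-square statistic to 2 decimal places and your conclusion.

Under H₀ each category has probability 1/12, so each expected count is 672/12 = 56.
χ² = (50−56)²/56 + (63−56)²/56 + (65−56)²/56 + (52−56)²/56 + (57−56)²/56 + (29−56)²/56 + (53−56)²/56 + (53−56)²/56 + (65−56)²/56 + (60−56)²/56 + (73−56)²/56 + (52−56)²/56
   = 0.643 + 0.875 + 1.446 + 0.286 + 0.018 + 13.018 + 0.161 + 0.161 + 1.446 + 0.286 + 5.161 + 0.286
Sum = 23.79
df = 11. Since 23.79 > 19.675, we reject H₀.

23.79; reject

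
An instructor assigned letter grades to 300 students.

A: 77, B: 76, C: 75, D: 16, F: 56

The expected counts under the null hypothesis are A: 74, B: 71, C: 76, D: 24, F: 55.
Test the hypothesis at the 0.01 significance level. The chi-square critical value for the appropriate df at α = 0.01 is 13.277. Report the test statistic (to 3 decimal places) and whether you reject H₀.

A: (77 − 74)²/74 = 9/74 = 0.1216
B: (76 − 71)²/71 = 25/71 = 0.3521
C: (75 − 76)²/76 = 1/76 = 0.0132
D: (16 − 24)²/24 = 64/24 = 2.6667
F: (56 − 55)²/55 = 1/55 = 0.0182
Sum = 3.172
df = 4. Since 3.172 < 13.277, we do not reject H₀.

3.172; do not reject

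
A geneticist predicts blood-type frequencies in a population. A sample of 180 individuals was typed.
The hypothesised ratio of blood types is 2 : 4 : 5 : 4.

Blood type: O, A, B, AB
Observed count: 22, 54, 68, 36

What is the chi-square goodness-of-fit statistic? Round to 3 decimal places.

Ratio total = 15. Expected counts: 180×2/15 = 24, 180×4/15 = 48, 180×5/15 = 60, 180×4/15 = 48.
cat         O        E   (O−E)²/E
O          22       24     0.1667
A          54       48     0.7500
B          68       60     1.0667
AB         36       48     3.0000
Sum = 4.983

4.983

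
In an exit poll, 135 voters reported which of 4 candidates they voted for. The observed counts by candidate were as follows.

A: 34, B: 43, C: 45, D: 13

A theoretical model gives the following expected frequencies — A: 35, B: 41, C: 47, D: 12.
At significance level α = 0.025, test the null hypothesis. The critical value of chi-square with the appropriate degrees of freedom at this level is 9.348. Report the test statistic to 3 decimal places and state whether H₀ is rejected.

χ² = (34−35)²/35 + (43−41)²/41 + (45−47)²/47 + (13−12)²/12
   = 0.0286 + 0.0976 + 0.0851 + 0.0833
Sum = 0.295
df = 3. Since 0.295 < 9.348, we do not reject H₀.

0.295; do not reject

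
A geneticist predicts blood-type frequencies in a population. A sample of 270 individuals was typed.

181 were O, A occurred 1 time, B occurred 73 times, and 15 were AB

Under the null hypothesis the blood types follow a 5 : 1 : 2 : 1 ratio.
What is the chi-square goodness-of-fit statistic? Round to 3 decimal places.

44.757

Ratio total = 9. Expected counts: 270×5/9 = 150, 270×1/9 = 30, 270×2/9 = 60, 270×1/9 = 30.
χ² = (181−150)²/150 + (1−30)²/30 + (73−60)²/60 + (15−30)²/30
   = 6.4067 + 28.0333 + 2.8167 + 7.5000
Sum = 44.757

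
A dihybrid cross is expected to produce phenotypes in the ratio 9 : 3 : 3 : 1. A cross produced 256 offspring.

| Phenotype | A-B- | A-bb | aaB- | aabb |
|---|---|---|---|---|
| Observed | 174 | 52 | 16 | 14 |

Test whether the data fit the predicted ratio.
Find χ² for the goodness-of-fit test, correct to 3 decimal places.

Ratio total = 16. Expected counts: 256×9/16 = 144, 256×3/16 = 48, 256×3/16 = 48, 256×1/16 = 16.
cat         O        E   (O−E)²/E
A-B-      174      144     6.2500
A-bb       52       48     0.3333
aaB-       16       48    21.3333
aabb       14       16     0.2500
Sum = 28.167

28.167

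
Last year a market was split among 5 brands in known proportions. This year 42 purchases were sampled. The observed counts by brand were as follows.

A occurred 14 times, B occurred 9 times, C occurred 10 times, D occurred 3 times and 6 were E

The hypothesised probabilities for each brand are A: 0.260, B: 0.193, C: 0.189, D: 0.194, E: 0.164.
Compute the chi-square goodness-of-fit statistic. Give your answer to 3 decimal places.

Expected counts E_i = n·p_i: 42×0.260 = 10.92, 42×0.193 = 8.106, 42×0.189 = 7.938, 42×0.194 = 8.148, 42×0.164 = 6.888.
A: (14 − 10.92)²/10.92 = 9.4864/10.92 = 0.8687
B: (9 − 8.106)²/8.106 = 0.799236/8.106 = 0.0986
C: (10 − 7.938)²/7.938 = 4.251844/7.938 = 0.5356
D: (3 − 8.148)²/8.148 = 26.501904/8.148 = 3.2526
E: (6 − 6.888)²/6.888 = 0.788544/6.888 = 0.1145
Sum = 4.870

4.870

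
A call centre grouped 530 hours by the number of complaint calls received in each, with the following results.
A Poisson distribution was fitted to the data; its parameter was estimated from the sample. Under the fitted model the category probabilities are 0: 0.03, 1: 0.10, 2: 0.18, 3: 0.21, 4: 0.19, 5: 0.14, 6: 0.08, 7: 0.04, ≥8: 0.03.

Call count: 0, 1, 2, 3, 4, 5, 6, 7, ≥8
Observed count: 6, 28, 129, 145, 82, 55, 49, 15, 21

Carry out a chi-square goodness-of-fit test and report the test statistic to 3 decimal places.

52.912

Expected counts E_i = n·p_i: 530×0.03 = 15.9, 530×0.10 = 53, 530×0.18 = 95.4, 530×0.21 = 111.3, 530×0.19 = 100.7, 530×0.14 = 74.2, 530×0.08 = 42.4, 530×0.04 = 21.2, 530×0.03 = 15.9.
cat         O        E   (O−E)²/E
0           6     15.9     6.1642
1          28       53    11.7925
2         129     95.4    11.8340
3         145    111.3    10.2039
4          82    100.7     3.4726
5          55     74.2     4.9682
6          49     42.4     1.0274
7          15     21.2     1.8132
≥8         21     15.9     1.6358
Sum = 52.912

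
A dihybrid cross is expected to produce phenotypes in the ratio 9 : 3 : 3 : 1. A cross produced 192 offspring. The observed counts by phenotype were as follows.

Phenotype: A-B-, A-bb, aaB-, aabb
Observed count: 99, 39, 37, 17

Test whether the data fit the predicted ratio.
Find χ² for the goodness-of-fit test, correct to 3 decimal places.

Ratio total = 16. Expected counts: 192×9/16 = 108, 192×3/16 = 36, 192×3/16 = 36, 192×1/16 = 12.
cat         O        E   (O−E)²/E
A-B-       99      108     0.7500
A-bb       39       36     0.2500
aaB-       37       36     0.0278
aabb       17       12     2.0833
Sum = 3.111

3.111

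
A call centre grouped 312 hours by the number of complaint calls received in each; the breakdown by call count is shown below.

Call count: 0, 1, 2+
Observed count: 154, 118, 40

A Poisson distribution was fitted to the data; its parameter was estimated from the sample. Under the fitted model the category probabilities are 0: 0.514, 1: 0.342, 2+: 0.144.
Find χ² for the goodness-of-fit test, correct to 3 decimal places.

1.989

Expected counts E_i = n·p_i: 312×0.514 = 160.368, 312×0.342 = 106.704, 312×0.144 = 44.928.
χ² = (154−160.368)²/160.368 + (118−106.704)²/106.704 + (40−44.928)²/44.928
   = 0.2529 + 1.1958 + 0.5405
Sum = 1.989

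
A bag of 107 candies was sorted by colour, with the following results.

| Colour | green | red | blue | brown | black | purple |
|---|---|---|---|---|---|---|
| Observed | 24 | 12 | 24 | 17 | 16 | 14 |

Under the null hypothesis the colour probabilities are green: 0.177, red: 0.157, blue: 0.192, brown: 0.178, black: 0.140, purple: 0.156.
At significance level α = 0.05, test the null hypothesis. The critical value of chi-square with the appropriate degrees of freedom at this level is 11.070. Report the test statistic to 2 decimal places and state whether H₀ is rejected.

Expected counts E_i = n·p_i: 107×0.177 = 18.939, 107×0.157 = 16.799, 107×0.192 = 20.544, 107×0.178 = 19.046, 107×0.140 = 14.98, 107×0.156 = 16.692.
cat         O        E   (O−E)²/E
green      24   18.939      1.352
red        12   16.799      1.371
blue       24   20.544      0.581
brown      17   19.046      0.220
black      16    14.98      0.069
purple     14   16.692      0.434
Sum = 4.03
df = 5. Since 4.03 < 11.070, we do not reject H₀.

4.03; do not reject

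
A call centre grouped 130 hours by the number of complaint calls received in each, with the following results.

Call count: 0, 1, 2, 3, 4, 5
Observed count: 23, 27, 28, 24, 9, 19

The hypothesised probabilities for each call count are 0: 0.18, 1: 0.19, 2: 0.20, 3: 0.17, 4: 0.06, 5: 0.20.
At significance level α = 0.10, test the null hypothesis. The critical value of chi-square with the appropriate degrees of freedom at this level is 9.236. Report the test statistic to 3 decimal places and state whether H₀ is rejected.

Expected counts E_i = n·p_i: 130×0.18 = 23.4, 130×0.19 = 24.7, 130×0.20 = 26, 130×0.17 = 22.1, 130×0.06 = 7.8, 130×0.20 = 26.
0: (23 − 23.4)²/23.4 = 0.16/23.4 = 0.0068
1: (27 − 24.7)²/24.7 = 5.29/24.7 = 0.2142
2: (28 − 26)²/26 = 4/26 = 0.1538
3: (24 − 22.1)²/22.1 = 3.61/22.1 = 0.1633
4: (9 − 7.8)²/7.8 = 1.44/7.8 = 0.1846
5: (19 − 26)²/26 = 49/26 = 1.8846
Sum = 2.607
df = 5. Since 2.607 < 9.236, we do not reject H₀.

2.607; do not reject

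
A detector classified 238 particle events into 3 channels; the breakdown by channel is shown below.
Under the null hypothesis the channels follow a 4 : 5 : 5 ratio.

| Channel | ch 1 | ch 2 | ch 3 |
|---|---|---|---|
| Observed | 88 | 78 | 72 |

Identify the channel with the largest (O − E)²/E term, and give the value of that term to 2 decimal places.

ch 1, 5.88

Ratio total = 14. Expected counts: 238×4/14 = 68, 238×5/14 = 85, 238×5/14 = 85.
cat         O        E   (O−E)²/E
ch 1       88       68      5.882
ch 2       78       85      0.576
ch 3       72       85      1.988
The largest term is for ch 1: 5.88.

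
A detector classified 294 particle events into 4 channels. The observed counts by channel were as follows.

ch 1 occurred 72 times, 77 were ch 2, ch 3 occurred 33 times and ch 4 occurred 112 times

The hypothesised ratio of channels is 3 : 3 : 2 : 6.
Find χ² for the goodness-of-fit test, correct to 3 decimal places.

Ratio total = 14. Expected counts: 294×3/14 = 63, 294×3/14 = 63, 294×2/14 = 42, 294×6/14 = 126.
χ² = (72−63)²/63 + (77−63)²/63 + (33−42)²/42 + (112−126)²/126
   = 1.2857 + 3.1111 + 1.9286 + 1.5556
Sum = 7.881

7.881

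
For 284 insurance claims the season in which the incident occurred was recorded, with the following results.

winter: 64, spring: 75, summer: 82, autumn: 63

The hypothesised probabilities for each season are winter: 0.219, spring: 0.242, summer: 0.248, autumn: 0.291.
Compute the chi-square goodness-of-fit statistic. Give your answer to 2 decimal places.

Expected counts E_i = n·p_i: 284×0.219 = 62.196, 284×0.242 = 68.728, 284×0.248 = 70.432, 284×0.291 = 82.644.
χ² = (64−62.196)²/62.196 + (75−68.728)²/68.728 + (82−70.432)²/70.432 + (63−82.644)²/82.644
   = 0.052 + 0.572 + 1.900 + 4.669
Sum = 7.19

7.19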